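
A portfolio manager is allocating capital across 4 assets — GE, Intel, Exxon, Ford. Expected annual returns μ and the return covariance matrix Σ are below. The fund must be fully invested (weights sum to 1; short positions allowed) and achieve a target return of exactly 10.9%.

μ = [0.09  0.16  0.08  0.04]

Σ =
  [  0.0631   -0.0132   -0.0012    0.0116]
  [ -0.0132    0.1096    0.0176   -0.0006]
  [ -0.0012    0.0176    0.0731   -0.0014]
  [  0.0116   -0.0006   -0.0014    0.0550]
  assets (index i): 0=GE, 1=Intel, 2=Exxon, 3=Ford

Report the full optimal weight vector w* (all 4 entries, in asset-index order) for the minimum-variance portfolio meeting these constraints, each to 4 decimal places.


x=Σ⁻¹μ = [1.6888  1.5437  0.7582  0.4072]
y=Σ⁻¹𝟙 = [15.1509  9.1009  12.0322  15.3919]
a=μᵀx=0.475935  b=𝟙ᵀx=4.397984  c=𝟙ᵀy=51.675967  D=ac−b²=5.252128
λ₁=(c·0.109−b)/D = (51.675967·0.109−4.397984)/5.252128 = 0.235085
λ₂=(a−b·0.109)/D = (0.475935−4.397984·0.109)/5.252128 = -0.000656
w* = 0.235085·x + -0.000656·y:
  w_0 = 0.235085·1.6888 + -0.000656·15.1509 = 0.3871  (GE)
  w_1 = 0.235085·1.5437 + -0.000656·9.1009 = 0.3569  (Intel)
  w_2 = 0.235085·0.7582 + -0.000656·12.0322 = 0.1704  (Exxon)
  w_3 = 0.235085·0.4072 + -0.000656·15.3919 = 0.0856  (Ford)
Σw_i=1.0000  μᵀw=0.1090
σ²=wᵀΣw=λ₁·μ_p+λ₂ = 0.235085·0.109 + -0.000656 = 0.024968 ≈ 0.0250

0.3871  0.3569  0.1704  0.0856


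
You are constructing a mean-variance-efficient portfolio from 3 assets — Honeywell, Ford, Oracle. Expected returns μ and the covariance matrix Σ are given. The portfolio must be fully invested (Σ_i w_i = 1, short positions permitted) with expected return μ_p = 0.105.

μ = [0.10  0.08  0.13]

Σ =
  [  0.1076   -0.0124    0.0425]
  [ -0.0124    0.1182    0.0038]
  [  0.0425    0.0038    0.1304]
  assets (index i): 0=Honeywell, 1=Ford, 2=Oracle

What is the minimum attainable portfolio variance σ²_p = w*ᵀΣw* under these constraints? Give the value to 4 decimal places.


0.0488

p=Σ⁻¹μ = [0.7207  0.7286  0.7408]
q=Σ⁻¹𝟙 = [8.5297  9.2065  4.6204]
a=μᵀp=0.226666  b=𝟙ᵀp=2.190144  c=𝟙ᵀq=22.356618  D=ac−b²=0.270756
λ₁=(c·0.105−b)/D = (22.356618·0.105−2.190144)/0.270756 = 0.580968
λ₂=(a−b·0.105)/D = (0.226666−2.190144·0.105)/0.270756 = -0.012185
w* = 0.580968·p + -0.012185·q:
  w_0 = 0.580968·0.7207 + -0.012185·8.5297 = 0.3148  (Honeywell)
  w_1 = 0.580968·0.7286 + -0.012185·9.2065 = 0.3111  (Ford)
  w_2 = 0.580968·0.7408 + -0.012185·4.6204 = 0.3741  (Oracle)
Σw_i=1.0000  μᵀw=0.1050
σ²=wᵀΣw=λ₁·μ_p+λ₂ = 0.580968·0.105 + -0.012185 = 0.048817 ≈ 0.0488


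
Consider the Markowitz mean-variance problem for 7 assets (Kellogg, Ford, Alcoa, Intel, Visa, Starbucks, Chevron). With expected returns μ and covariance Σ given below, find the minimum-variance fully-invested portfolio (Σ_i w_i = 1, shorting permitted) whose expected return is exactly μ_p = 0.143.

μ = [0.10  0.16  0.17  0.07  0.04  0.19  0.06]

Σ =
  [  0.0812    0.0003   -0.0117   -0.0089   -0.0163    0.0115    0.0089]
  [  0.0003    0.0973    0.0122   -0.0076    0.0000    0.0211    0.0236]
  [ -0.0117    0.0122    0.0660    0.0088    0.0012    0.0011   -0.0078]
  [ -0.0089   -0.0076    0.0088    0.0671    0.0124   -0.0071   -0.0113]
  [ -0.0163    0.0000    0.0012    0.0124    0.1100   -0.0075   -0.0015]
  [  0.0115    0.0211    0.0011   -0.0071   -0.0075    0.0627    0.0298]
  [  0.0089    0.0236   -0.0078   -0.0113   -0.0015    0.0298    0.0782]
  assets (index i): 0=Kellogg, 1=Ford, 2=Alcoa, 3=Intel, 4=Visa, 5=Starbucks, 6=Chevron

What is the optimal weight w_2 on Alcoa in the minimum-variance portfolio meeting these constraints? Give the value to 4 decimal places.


g=Σ⁻¹μ = [1.4678  0.9006  2.4229  1.1506  0.6093  2.7637  -0.3051]
h=Σ⁻¹𝟙 = [15.9807  5.0815  15.7081  16.3218  10.2217  9.3542  9.9922]
a=μᵀg=1.314472  b=𝟙ᵀg=9.009690  c=𝟙ᵀh=82.660096  D=ac−b²=27.479888
λ₁=(c·0.143−b)/D = (82.660096·0.143−9.009690)/27.479888 = 0.102282
λ₂=(a−b·0.143)/D = (1.314472−9.009690·0.143)/27.479888 = 0.000949
w* = 0.102282·g + 0.000949·h:
  w_0 = 0.102282·1.4678 + 0.000949·15.9807 = 0.1653  (Kellogg)
  w_1 = 0.102282·0.9006 + 0.000949·5.0815 = 0.0969  (Ford)
  w_2 = 0.102282·2.4229 + 0.000949·15.7081 = 0.2627  (Alcoa)
  w_3 = 0.102282·1.1506 + 0.000949·16.3218 = 0.1332  (Intel)
  w_4 = 0.102282·0.6093 + 0.000949·10.2217 = 0.0720  (Visa)
  w_5 = 0.102282·2.7637 + 0.000949·9.3542 = 0.2916  (Starbucks)
  w_6 = 0.102282·-0.3051 + 0.000949·9.9922 = -0.0217  (Chevron)
Σw_i=1.0000  μᵀw=0.1430
σ²=wᵀΣw=λ₁·μ_p+λ₂ = 0.102282·0.143 + 0.000949 = 0.015576 ≈ 0.0156

0.2627


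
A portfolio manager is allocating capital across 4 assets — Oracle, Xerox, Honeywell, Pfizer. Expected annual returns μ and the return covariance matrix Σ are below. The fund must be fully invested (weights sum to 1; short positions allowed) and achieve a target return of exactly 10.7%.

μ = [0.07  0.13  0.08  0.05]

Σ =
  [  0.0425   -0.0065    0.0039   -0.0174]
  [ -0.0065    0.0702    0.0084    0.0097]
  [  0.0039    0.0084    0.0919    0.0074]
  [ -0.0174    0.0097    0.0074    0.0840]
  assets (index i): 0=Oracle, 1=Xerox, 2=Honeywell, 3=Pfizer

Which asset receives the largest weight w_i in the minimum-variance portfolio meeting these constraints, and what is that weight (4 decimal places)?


Xerox (0.5964)

p=Σ⁻¹μ = [2.2077  1.8827  0.5413  0.7875]
q=Σ⁻¹𝟙 = [31.6947  14.1067  6.9401  16.2297]
a=μᵀp=0.481969  b=𝟙ᵀp=5.419192  c=𝟙ᵀq=68.971195  D=ac−b²=3.874323
λ₁=(c·0.107−b)/D = (68.971195·0.107−5.419192)/3.874323 = 0.506082
λ₂=(a−b·0.107)/D = (0.481969−5.419192·0.107)/3.874323 = -0.025265
w* = 0.506082·p + -0.025265·q:
  w_0 = 0.506082·2.2077 + -0.025265·31.6947 = 0.3165  (Oracle)
  w_1 = 0.506082·1.8827 + -0.025265·14.1067 = 0.5964  (Xerox)
  w_2 = 0.506082·0.5413 + -0.025265·6.9401 = 0.0986  (Honeywell)
  w_3 = 0.506082·0.7875 + -0.025265·16.2297 = -0.0115  (Pfizer)
Σw_i=1.0000  μᵀw=0.1070
σ²=wᵀΣw=λ₁·μ_p+λ₂ = 0.506082·0.107 + -0.025265 = 0.028886 ≈ 0.0289


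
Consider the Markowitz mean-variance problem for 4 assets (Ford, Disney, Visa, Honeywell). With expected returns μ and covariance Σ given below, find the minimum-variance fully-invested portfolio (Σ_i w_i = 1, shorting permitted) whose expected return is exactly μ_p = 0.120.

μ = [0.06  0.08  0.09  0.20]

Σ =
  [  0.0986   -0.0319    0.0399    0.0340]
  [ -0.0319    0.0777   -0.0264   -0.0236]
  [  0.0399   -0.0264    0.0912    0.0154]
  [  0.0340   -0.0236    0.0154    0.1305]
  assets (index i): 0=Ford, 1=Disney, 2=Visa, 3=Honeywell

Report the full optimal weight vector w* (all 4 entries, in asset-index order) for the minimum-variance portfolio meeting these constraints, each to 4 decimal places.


u=Σ⁻¹μ = [0.1906  2.0361  1.2043  1.7090]
v=Σ⁻¹𝟙 = [10.1926  23.5099  11.9865  7.8444]
a=μᵀu=0.624512  b=𝟙ᵀu=5.140009  c=𝟙ᵀv=53.533396  D=ac−b²=7.012534
λ₁=(c·0.120−b)/D = (53.533396·0.120−5.140009)/7.012534 = 0.183100
λ₂=(a−b·0.120)/D = (0.624512−5.140009·0.120)/7.012534 = 0.001100
w* = 0.183100·u + 0.001100·v:
  w_0 = 0.183100·0.1906 + 0.001100·10.1926 = 0.0461  (Ford)
  w_1 = 0.183100·2.0361 + 0.001100·23.5099 = 0.3987  (Disney)
  w_2 = 0.183100·1.2043 + 0.001100·11.9865 = 0.2337  (Visa)
  w_3 = 0.183100·1.7090 + 0.001100·7.8444 = 0.3215  (Honeywell)
Σw_i=1.0000  μᵀw=0.1200
σ²=wᵀΣw=λ₁·μ_p+λ₂ = 0.183100·0.120 + 0.001100 = 0.023072 ≈ 0.0231

0.0461  0.3987  0.2337  0.3215


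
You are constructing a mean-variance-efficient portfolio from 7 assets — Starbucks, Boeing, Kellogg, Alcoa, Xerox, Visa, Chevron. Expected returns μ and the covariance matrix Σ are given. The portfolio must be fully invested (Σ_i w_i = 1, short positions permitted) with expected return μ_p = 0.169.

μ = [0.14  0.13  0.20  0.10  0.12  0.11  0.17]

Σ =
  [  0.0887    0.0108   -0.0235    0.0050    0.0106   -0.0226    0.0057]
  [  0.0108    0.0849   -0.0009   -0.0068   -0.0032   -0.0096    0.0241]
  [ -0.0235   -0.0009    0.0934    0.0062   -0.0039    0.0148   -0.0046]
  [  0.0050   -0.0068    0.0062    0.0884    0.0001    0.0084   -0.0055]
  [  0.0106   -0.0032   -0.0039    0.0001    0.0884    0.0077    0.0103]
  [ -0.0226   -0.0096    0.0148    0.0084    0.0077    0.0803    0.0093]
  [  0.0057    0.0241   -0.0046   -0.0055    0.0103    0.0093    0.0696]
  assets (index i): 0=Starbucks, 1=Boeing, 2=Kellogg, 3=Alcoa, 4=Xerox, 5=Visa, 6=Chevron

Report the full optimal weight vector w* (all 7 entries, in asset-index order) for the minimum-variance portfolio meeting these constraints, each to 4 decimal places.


0.2281  0.0232  0.3769  0.0102  0.0449  0.0263  0.2904

x=Σ⁻¹μ = [2.1704  1.0006  2.5726  0.9029  0.9223  1.2280  1.8591]
y=Σ⁻¹𝟙 = [14.4947  10.2390  12.5624  9.7026  8.4189  12.6585  8.2950]
a=μᵀx=1.600553  b=𝟙ᵀx=10.655945  c=𝟙ᵀy=76.371297  D=ac−b²=8.687160
λ₁=(c·0.169−b)/D = (76.371297·0.169−10.655945)/8.687160 = 0.259096
λ₂=(a−b·0.169)/D = (1.600553−10.655945·0.169)/8.687160 = -0.023057
w* = 0.259096·x + -0.023057·y:
  w_0 = 0.259096·2.1704 + -0.023057·14.4947 = 0.2281  (Starbucks)
  w_1 = 0.259096·1.0006 + -0.023057·10.2390 = 0.0232  (Boeing)
  w_2 = 0.259096·2.5726 + -0.023057·12.5624 = 0.3769  (Kellogg)
  w_3 = 0.259096·0.9029 + -0.023057·9.7026 = 0.0102  (Alcoa)
  w_4 = 0.259096·0.9223 + -0.023057·8.4189 = 0.0449  (Xerox)
  w_5 = 0.259096·1.2280 + -0.023057·12.6585 = 0.0263  (Visa)
  w_6 = 0.259096·1.8591 + -0.023057·8.2950 = 0.2904  (Chevron)
Σw_i=1.0000  μᵀw=0.1690
σ²=wᵀΣw=λ₁·μ_p+λ₂ = 0.259096·0.169 + -0.023057 = 0.020730 ≈ 0.0207


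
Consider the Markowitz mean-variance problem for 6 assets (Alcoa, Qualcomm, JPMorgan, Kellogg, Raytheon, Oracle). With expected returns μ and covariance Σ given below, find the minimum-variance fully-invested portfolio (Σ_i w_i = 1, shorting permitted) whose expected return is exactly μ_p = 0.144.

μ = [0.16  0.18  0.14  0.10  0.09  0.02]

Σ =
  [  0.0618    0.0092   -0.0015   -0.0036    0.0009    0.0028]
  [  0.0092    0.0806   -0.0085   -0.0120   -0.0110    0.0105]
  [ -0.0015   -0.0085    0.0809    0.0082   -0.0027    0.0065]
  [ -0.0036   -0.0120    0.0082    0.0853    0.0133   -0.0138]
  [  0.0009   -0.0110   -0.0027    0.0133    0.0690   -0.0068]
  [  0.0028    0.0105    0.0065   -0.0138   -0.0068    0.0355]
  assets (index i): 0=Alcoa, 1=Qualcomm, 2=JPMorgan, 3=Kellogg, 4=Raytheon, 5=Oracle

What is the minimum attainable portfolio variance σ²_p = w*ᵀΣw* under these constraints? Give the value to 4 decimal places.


0.0152

u=Σ⁻¹μ = [2.3021  2.5633  1.9693  1.2063  1.5300  0.0251]
v=Σ⁻¹𝟙 = [13.8357  12.5200  10.4675  15.4078  16.7695  30.6598]
a=μᵀu=1.364255  b=𝟙ᵀu=9.595992  c=𝟙ᵀv=99.660233  D=ac−b²=43.878929
λ₁=(c·0.144−b)/D = (99.660233·0.144−9.595992)/43.878929 = 0.108368
λ₂=(a−b·0.144)/D = (1.364255−9.595992·0.144)/43.878929 = -0.000400
w* = 0.108368·u + -0.000400·v:
  w_0 = 0.108368·2.3021 + -0.000400·13.8357 = 0.2439  (Alcoa)
  w_1 = 0.108368·2.5633 + -0.000400·12.5200 = 0.2728  (Qualcomm)
  w_2 = 0.108368·1.9693 + -0.000400·10.4675 = 0.2092  (JPMorgan)
  w_3 = 0.108368·1.2063 + -0.000400·15.4078 = 0.1246  (Kellogg)
  w_4 = 0.108368·1.5300 + -0.000400·16.7695 = 0.1591  (Raytheon)
  w_5 = 0.108368·0.0251 + -0.000400·30.6598 = -0.0096  (Oracle)
Σw_i=1.0000  μᵀw=0.1440
σ²=wᵀΣw=λ₁·μ_p+λ₂ = 0.108368·0.144 + -0.000400 = 0.015205 ≈ 0.0152


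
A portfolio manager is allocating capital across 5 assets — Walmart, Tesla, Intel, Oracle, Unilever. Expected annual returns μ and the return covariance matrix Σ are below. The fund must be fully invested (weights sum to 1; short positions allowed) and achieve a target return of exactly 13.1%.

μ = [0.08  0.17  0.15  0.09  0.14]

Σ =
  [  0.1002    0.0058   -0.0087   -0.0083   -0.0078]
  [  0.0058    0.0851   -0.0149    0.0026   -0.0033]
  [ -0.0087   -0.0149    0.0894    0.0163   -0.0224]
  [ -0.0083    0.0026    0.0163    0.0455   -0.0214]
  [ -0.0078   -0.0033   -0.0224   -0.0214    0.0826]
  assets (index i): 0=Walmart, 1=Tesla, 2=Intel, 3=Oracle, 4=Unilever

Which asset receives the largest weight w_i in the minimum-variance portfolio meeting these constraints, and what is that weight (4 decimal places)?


Unilever (0.2694)

p=Σ⁻¹μ = [1.3659  2.3945  2.5417  2.7408  3.3189]
q=Σ⁻¹𝟙 = [15.1668  13.5933  15.9402  30.6483  26.3449]
a=μᵀp=1.608925  b=𝟙ᵀp=12.361877  c=𝟙ᵀq=101.693545  D=ac−b²=10.801260
λ₁=(c·0.131−b)/D = (101.693545·0.131−12.361877)/10.801260 = 0.088876
λ₂=(a−b·0.131)/D = (1.608925−12.361877·0.131)/10.801260 = -0.000970
w* = 0.088876·p + -0.000970·q:
  w_0 = 0.088876·1.3659 + -0.000970·15.1668 = 0.1067  (Walmart)
  w_1 = 0.088876·2.3945 + -0.000970·13.5933 = 0.1996  (Tesla)
  w_2 = 0.088876·2.5417 + -0.000970·15.9402 = 0.2104  (Intel)
  w_3 = 0.088876·2.7408 + -0.000970·30.6483 = 0.2139  (Oracle)
  w_4 = 0.088876·3.3189 + -0.000970·26.3449 = 0.2694  (Unilever)
Σw_i=1.0000  μᵀw=0.1310
σ²=wᵀΣw=λ₁·μ_p+λ₂ = 0.088876·0.131 + -0.000970 = 0.010672 ≈ 0.0107


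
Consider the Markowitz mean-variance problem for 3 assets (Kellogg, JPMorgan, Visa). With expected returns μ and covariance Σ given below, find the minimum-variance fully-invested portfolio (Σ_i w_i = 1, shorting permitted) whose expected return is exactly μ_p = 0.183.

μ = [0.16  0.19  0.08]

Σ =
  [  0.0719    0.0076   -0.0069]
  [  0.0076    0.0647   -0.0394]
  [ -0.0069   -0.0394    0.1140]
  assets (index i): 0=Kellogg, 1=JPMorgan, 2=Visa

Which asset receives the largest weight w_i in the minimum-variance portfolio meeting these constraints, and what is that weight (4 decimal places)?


p=Σ⁻¹μ = [2.0102  4.0555  2.2251]
q=Σ⁻¹𝟙 = [13.0112  25.0134  18.2045]
a=μᵀp=1.270174  b=𝟙ᵀp=8.290710  c=𝟙ᵀq=56.229140  D=ac−b²=2.684907
λ₁=(c·0.183−b)/D = (56.229140·0.183−8.290710)/2.684907 = 0.744615
λ₂=(a−b·0.183)/D = (1.270174−8.290710·0.183)/2.684907 = -0.092005
w* = 0.744615·p + -0.092005·q:
  w_0 = 0.744615·2.0102 + -0.092005·13.0112 = 0.2997  (Kellogg)
  w_1 = 0.744615·4.0555 + -0.092005·25.0134 = 0.7184  (JPMorgan)
  w_2 = 0.744615·2.2251 + -0.092005·18.2045 = -0.0181  (Visa)
Σw_i=1.0000  μᵀw=0.1830
σ²=wᵀΣw=λ₁·μ_p+λ₂ = 0.744615·0.183 + -0.092005 = 0.044259 ≈ 0.0443

JPMorgan (0.7184)


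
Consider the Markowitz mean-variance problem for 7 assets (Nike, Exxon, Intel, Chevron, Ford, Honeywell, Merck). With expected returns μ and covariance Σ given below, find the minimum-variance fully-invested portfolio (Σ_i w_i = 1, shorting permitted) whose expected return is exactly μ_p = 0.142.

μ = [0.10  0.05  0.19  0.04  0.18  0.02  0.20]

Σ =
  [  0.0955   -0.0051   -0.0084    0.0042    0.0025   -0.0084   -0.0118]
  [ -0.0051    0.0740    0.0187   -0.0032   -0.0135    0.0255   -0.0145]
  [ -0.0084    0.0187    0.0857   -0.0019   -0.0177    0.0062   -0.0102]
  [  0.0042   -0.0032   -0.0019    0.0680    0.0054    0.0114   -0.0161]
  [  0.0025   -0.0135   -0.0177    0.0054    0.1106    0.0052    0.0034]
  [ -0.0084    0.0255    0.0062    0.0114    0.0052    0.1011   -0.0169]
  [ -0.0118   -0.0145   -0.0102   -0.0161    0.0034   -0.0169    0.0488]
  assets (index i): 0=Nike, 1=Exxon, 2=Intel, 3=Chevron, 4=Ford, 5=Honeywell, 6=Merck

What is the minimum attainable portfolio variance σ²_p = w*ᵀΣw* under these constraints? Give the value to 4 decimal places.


0.0077

p=Σ⁻¹μ = [2.1222  1.5043  3.2698  1.8901  1.9708  0.5528  6.4196]
q=Σ⁻¹𝟙 = [17.9632  18.7244  16.5806  22.8788  10.6371  9.8883  44.0960]
a=μᵀp=2.634031  b=𝟙ᵀp=17.729657  c=𝟙ᵀq=140.768428  D=ac−b²=56.447662
λ₁=(c·0.142−b)/D = (140.768428·0.142−17.729657)/56.447662 = 0.040028
λ₂=(a−b·0.142)/D = (2.634031−17.729657·0.142)/56.447662 = 0.002062
w* = 0.040028·p + 0.002062·q:
  w_0 = 0.040028·2.1222 + 0.002062·17.9632 = 0.1220  (Nike)
  w_1 = 0.040028·1.5043 + 0.002062·18.7244 = 0.0988  (Exxon)
  w_2 = 0.040028·3.2698 + 0.002062·16.5806 = 0.1651  (Intel)
  w_3 = 0.040028·1.8901 + 0.002062·22.8788 = 0.1228  (Chevron)
  w_4 = 0.040028·1.9708 + 0.002062·10.6371 = 0.1008  (Ford)
  w_5 = 0.040028·0.5528 + 0.002062·9.8883 = 0.0425  (Honeywell)
  w_6 = 0.040028·6.4196 + 0.002062·44.0960 = 0.3479  (Merck)
Σw_i=1.0000  μᵀw=0.1420
σ²=wᵀΣw=λ₁·μ_p+λ₂ = 0.040028·0.142 + 0.002062 = 0.007746 ≈ 0.0077


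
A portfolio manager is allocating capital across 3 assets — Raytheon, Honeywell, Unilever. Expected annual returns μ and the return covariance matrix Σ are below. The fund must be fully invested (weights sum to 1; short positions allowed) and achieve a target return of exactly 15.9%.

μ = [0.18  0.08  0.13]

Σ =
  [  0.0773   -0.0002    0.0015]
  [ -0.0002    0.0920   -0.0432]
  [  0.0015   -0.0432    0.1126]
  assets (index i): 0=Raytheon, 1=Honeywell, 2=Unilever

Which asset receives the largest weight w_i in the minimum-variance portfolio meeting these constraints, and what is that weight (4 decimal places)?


g=Σ⁻¹μ = [2.2985  1.7105  1.7801]
h=Σ⁻¹𝟙 = [12.6787  18.2815  15.7260]
a=μᵀg=0.781980  b=𝟙ᵀg=5.789068  c=𝟙ᵀh=46.686189  D=ac−b²=2.994346
λ₁=(c·0.159−b)/D = (46.686189·0.159−5.789068)/2.994346 = 0.545707
λ₂=(a−b·0.159)/D = (0.781980−5.789068·0.159)/2.994346 = -0.046248
w* = 0.545707·g + -0.046248·h:
  w_0 = 0.545707·2.2985 + -0.046248·12.6787 = 0.6679  (Raytheon)
  w_1 = 0.545707·1.7105 + -0.046248·18.2815 = 0.0879  (Honeywell)
  w_2 = 0.545707·1.7801 + -0.046248·15.7260 = 0.2441  (Unilever)
Σw_i=1.0000  μᵀw=0.1590
σ²=wᵀΣw=λ₁·μ_p+λ₂ = 0.545707·0.159 + -0.046248 = 0.040520 ≈ 0.0405

Raytheon (0.6679)


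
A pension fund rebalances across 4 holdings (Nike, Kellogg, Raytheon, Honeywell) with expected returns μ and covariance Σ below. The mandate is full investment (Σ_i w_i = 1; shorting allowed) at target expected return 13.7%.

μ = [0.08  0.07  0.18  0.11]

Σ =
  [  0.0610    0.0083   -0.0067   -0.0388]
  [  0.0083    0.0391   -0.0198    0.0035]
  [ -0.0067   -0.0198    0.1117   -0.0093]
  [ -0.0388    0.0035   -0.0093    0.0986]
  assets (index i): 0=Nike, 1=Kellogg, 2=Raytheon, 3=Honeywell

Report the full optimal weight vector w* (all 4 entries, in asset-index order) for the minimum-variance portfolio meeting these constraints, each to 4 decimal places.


0.2103  0.0249  0.4901  0.2747

x=Σ⁻¹μ = [2.7677  2.1880  2.3610  2.3497]
y=Σ⁻¹𝟙 = [28.8232  26.1646  17.1656  22.1745]
a=μᵀx=1.058017  b=𝟙ᵀx=9.666373  c=𝟙ᵀy=94.327819  D=ac−b²=6.361705
λ₁=(c·0.137−b)/D = (94.327819·0.137−9.666373)/6.361705 = 0.511897
λ₂=(a−b·0.137)/D = (1.058017−9.666373·0.137)/6.361705 = -0.041856
w* = 0.511897·x + -0.041856·y:
  w_0 = 0.511897·2.7677 + -0.041856·28.8232 = 0.2103  (Nike)
  w_1 = 0.511897·2.1880 + -0.041856·26.1646 = 0.0249  (Kellogg)
  w_2 = 0.511897·2.3610 + -0.041856·17.1656 = 0.4901  (Raytheon)
  w_3 = 0.511897·2.3497 + -0.041856·22.1745 = 0.2747  (Honeywell)
Σw_i=1.0000  μᵀw=0.1370
σ²=wᵀΣw=λ₁·μ_p+λ₂ = 0.511897·0.137 + -0.041856 = 0.028274 ≈ 0.0283


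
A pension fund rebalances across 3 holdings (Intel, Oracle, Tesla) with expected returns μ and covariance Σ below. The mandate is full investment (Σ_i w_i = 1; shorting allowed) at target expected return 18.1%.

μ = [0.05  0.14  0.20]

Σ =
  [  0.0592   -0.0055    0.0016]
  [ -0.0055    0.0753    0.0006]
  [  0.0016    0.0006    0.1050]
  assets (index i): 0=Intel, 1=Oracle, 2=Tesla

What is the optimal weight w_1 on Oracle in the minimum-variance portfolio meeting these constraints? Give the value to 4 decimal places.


u=Σ⁻¹μ = [0.9717  1.9152  1.8790]
v=Σ⁻¹𝟙 = [17.9933  14.5214  9.1666]
a=μᵀu=0.692522  b=𝟙ᵀu=4.765991  c=𝟙ᵀv=41.681330  D=ac−b²=6.150575
λ₁=(c·0.181−b)/D = (41.681330·0.181−4.765991)/6.150575 = 0.451719
λ₂=(a−b·0.181)/D = (0.692522−4.765991·0.181)/6.150575 = -0.027660
w* = 0.451719·u + -0.027660·v:
  w_0 = 0.451719·0.9717 + -0.027660·17.9933 = -0.0587  (Intel)
  w_1 = 0.451719·1.9152 + -0.027660·14.5214 = 0.4635  (Oracle)
  w_2 = 0.451719·1.8790 + -0.027660·9.1666 = 0.5952  (Tesla)
Σw_i=1.0000  μᵀw=0.1810
σ²=wᵀΣw=λ₁·μ_p+λ₂ = 0.451719·0.181 + -0.027660 = 0.054102 ≈ 0.0541

0.4635


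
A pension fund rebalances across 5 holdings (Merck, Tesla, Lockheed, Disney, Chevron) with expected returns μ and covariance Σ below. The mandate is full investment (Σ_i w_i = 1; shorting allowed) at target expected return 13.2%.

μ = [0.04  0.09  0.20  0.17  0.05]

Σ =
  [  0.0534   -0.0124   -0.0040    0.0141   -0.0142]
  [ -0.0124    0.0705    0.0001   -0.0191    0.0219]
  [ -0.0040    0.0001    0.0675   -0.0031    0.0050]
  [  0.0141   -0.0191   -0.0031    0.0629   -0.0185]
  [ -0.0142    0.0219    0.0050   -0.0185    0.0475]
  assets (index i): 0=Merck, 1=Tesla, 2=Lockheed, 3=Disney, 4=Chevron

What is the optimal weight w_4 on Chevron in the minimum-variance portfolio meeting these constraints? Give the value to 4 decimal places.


u=Σ⁻¹μ = [0.8610  1.9519  3.0679  3.7035  1.5296]
v=Σ⁻¹𝟙 = [24.8559  16.1767  15.2438  24.5093  28.9660]
a=μᵀu=1.529754  b=𝟙ᵀu=11.113777  c=𝟙ᵀv=109.751692  D=ac−b²=44.376997
λ₁=(c·0.132−b)/D = (109.751692·0.132−11.113777)/44.376997 = 0.076018
λ₂=(a−b·0.132)/D = (1.529754−11.113777·0.132)/44.376997 = 0.001414
w* = 0.076018·u + 0.001414·v:
  w_0 = 0.076018·0.8610 + 0.001414·24.8559 = 0.1006  (Merck)
  w_1 = 0.076018·1.9519 + 0.001414·16.1767 = 0.1712  (Tesla)
  w_2 = 0.076018·3.0679 + 0.001414·15.2438 = 0.2548  (Lockheed)
  w_3 = 0.076018·3.7035 + 0.001414·24.5093 = 0.3162  (Disney)
  w_4 = 0.076018·1.5296 + 0.001414·28.9660 = 0.1572  (Chevron)
Σw_i=1.0000  μᵀw=0.1320
σ²=wᵀΣw=λ₁·μ_p+λ₂ = 0.076018·0.132 + 0.001414 = 0.011448 ≈ 0.0114

0.1572


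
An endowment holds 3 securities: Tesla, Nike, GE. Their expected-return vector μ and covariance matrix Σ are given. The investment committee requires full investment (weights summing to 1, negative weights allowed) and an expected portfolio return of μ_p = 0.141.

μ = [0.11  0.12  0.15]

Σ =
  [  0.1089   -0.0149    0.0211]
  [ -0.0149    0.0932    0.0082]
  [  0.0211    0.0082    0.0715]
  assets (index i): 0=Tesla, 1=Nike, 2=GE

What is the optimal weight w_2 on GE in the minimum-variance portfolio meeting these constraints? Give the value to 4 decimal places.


0.7174

u=Σ⁻¹μ = [0.8553  1.2748  1.6993]
v=Σ⁻¹𝟙 = [8.7616  11.2407  10.1113]
a=μᵀu=0.501949  b=𝟙ᵀu=3.829355  c=𝟙ᵀv=30.113605  D=ac−b²=0.451542
λ₁=(c·0.141−b)/D = (30.113605·0.141−3.829355)/0.451542 = 0.922758
λ₂=(a−b·0.141)/D = (0.501949−3.829355·0.141)/0.451542 = -0.084134
w* = 0.922758·u + -0.084134·v:
  w_0 = 0.922758·0.8553 + -0.084134·8.7616 = 0.0521  (Tesla)
  w_1 = 0.922758·1.2748 + -0.084134·11.2407 = 0.2306  (Nike)
  w_2 = 0.922758·1.6993 + -0.084134·10.1113 = 0.7174  (GE)
Σw_i=1.0000  μᵀw=0.1410
σ²=wᵀΣw=λ₁·μ_p+λ₂ = 0.922758·0.141 + -0.084134 = 0.045975 ≈ 0.0460


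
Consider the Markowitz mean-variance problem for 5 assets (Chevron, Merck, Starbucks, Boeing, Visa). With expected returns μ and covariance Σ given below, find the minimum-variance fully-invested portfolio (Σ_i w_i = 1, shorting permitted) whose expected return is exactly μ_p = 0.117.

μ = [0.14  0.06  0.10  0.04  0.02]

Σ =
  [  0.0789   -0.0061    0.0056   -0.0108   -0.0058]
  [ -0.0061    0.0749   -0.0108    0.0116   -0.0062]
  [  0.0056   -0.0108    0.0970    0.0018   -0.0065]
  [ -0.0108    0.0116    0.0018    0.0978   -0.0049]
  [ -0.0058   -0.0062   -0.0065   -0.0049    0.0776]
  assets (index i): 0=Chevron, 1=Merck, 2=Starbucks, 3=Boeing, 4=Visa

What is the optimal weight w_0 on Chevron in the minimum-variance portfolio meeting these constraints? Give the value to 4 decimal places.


u=Σ⁻¹μ = [1.8951  1.0830  1.0735  0.5005  0.6074]
v=Σ⁻¹𝟙 = [15.7761  16.1430  12.1399  10.6830  17.0470]
a=μᵀu=0.469811  b=𝟙ᵀu=5.159499  c=𝟙ᵀv=71.789145  D=ac−b²=7.106904
λ₁=(c·0.117−b)/D = (71.789145·0.117−5.159499)/7.106904 = 0.455871
λ₂=(a−b·0.117)/D = (0.469811−5.159499·0.117)/7.106904 = -0.018834
w* = 0.455871·u + -0.018834·v:
  w_0 = 0.455871·1.8951 + -0.018834·15.7761 = 0.5668  (Chevron)
  w_1 = 0.455871·1.0830 + -0.018834·16.1430 = 0.1897  (Merck)
  w_2 = 0.455871·1.0735 + -0.018834·12.1399 = 0.2607  (Starbucks)
  w_3 = 0.455871·0.5005 + -0.018834·10.6830 = 0.0270  (Boeing)
  w_4 = 0.455871·0.6074 + -0.018834·17.0470 = -0.0442  (Visa)
Σw_i=1.0000  μᵀw=0.1170
σ²=wᵀΣw=λ₁·μ_p+λ₂ = 0.455871·0.117 + -0.018834 = 0.034503 ≈ 0.0345

0.5668


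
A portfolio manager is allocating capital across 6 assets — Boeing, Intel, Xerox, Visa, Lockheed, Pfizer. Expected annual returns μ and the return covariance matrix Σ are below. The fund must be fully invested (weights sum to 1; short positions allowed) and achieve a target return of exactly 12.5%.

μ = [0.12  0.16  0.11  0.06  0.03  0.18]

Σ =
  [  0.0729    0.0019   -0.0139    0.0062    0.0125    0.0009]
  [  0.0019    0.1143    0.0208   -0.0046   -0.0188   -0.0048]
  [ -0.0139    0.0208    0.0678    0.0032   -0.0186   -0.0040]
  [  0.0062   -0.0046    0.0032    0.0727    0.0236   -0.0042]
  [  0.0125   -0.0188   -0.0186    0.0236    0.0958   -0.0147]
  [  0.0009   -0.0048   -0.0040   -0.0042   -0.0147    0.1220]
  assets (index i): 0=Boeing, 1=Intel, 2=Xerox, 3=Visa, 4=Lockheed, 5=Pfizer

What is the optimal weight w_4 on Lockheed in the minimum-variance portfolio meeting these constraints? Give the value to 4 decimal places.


0.0977

x=Σ⁻¹μ = [1.7708  1.2518  1.9070  0.4961  0.8354  1.6919]
y=Σ⁻¹𝟙 = [13.9762  8.0640  19.0883  8.4857  13.4939  10.9548]
a=μᵀx=0.981909  b=𝟙ᵀx=7.952910  c=𝟙ᵀy=74.062864  D=ac−b²=9.474227
λ₁=(c·0.125−b)/D = (74.062864·0.125−7.952910)/9.474227 = 0.137737
λ₂=(a−b·0.125)/D = (0.981909−7.952910·0.125)/9.474227 = -0.001288
w* = 0.137737·x + -0.001288·y:
  w_0 = 0.137737·1.7708 + -0.001288·13.9762 = 0.2259  (Boeing)
  w_1 = 0.137737·1.2518 + -0.001288·8.0640 = 0.1620  (Intel)
  w_2 = 0.137737·1.9070 + -0.001288·19.0883 = 0.2381  (Xerox)
  w_3 = 0.137737·0.4961 + -0.001288·8.4857 = 0.0574  (Visa)
  w_4 = 0.137737·0.8354 + -0.001288·13.4939 = 0.0977  (Lockheed)
  w_5 = 0.137737·1.6919 + -0.001288·10.9548 = 0.2189  (Pfizer)
Σw_i=1.0000  μᵀw=0.1250
σ²=wᵀΣw=λ₁·μ_p+λ₂ = 0.137737·0.125 + -0.001288 = 0.015929 ≈ 0.0159


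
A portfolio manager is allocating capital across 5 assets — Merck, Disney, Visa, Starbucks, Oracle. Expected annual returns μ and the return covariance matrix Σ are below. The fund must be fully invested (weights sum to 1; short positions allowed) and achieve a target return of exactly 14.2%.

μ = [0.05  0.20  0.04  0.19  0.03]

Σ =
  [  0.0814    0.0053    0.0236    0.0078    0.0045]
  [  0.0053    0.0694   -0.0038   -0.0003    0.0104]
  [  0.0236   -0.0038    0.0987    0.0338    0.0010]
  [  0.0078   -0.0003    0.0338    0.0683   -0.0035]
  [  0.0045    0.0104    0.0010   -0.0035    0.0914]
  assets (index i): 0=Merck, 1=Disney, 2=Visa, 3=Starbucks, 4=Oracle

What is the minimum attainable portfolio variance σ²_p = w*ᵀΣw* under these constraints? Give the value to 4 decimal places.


0.0222

g=Σ⁻¹μ = [0.3075  2.8207  -0.6113  3.0676  0.1163]
h=Σ⁻¹𝟙 = [8.5197  12.6258  4.3563  12.0547  9.4988]
a=μᵀg=1.141400  b=𝟙ᵀg=5.700751  c=𝟙ᵀh=47.055256  D=ac−b²=21.210313
λ₁=(c·0.142−b)/D = (47.055256·0.142−5.700751)/21.210313 = 0.046256
λ₂=(a−b·0.142)/D = (1.141400−5.700751·0.142)/21.210313 = 0.015648
w* = 0.046256·g + 0.015648·h:
  w_0 = 0.046256·0.3075 + 0.015648·8.5197 = 0.1475  (Merck)
  w_1 = 0.046256·2.8207 + 0.015648·12.6258 = 0.3280  (Disney)
  w_2 = 0.046256·-0.6113 + 0.015648·4.3563 = 0.0399  (Visa)
  w_3 = 0.046256·3.0676 + 0.015648·12.0547 = 0.3305  (Starbucks)
  w_4 = 0.046256·0.1163 + 0.015648·9.4988 = 0.1540  (Oracle)
Σw_i=1.0000  μᵀw=0.1420
σ²=wᵀΣw=λ₁·μ_p+λ₂ = 0.046256·0.142 + 0.015648 = 0.022216 ≈ 0.0222


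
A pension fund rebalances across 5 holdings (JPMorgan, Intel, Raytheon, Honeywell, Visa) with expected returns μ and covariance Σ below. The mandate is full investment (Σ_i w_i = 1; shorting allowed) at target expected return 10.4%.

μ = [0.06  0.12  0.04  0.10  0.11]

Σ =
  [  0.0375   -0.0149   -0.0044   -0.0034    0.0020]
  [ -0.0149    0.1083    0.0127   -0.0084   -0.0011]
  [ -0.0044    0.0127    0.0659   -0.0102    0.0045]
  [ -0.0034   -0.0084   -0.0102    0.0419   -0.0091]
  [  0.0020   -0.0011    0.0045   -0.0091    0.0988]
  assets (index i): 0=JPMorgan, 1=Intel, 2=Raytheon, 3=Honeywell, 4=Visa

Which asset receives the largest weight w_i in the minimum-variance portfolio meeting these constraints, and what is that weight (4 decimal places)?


Honeywell (0.4292)

p=Σ⁻¹μ = [2.5974  1.6400  0.9044  3.4406  1.3547]
q=Σ⁻¹𝟙 = [37.7424  15.1340  19.7409  37.3902  12.0706]
a=μᵀp=0.881892  b=𝟙ᵀp=9.937051  c=𝟙ᵀq=122.078194  D=ac−b²=8.914829
λ₁=(c·0.104−b)/D = (122.078194·0.104−9.937051)/8.914829 = 0.309493
λ₂=(a−b·0.104)/D = (0.881892−9.937051·0.104)/8.914829 = -0.017001
w* = 0.309493·p + -0.017001·q:
  w_0 = 0.309493·2.5974 + -0.017001·37.7424 = 0.1622  (JPMorgan)
  w_1 = 0.309493·1.6400 + -0.017001·15.1340 = 0.2503  (Intel)
  w_2 = 0.309493·0.9044 + -0.017001·19.7409 = -0.0557  (Raytheon)
  w_3 = 0.309493·3.4406 + -0.017001·37.3902 = 0.4292  (Honeywell)
  w_4 = 0.309493·1.3547 + -0.017001·12.0706 = 0.2141  (Visa)
Σw_i=1.0000  μᵀw=0.1040
σ²=wᵀΣw=λ₁·μ_p+λ₂ = 0.309493·0.104 + -0.017001 = 0.015186 ≈ 0.0152


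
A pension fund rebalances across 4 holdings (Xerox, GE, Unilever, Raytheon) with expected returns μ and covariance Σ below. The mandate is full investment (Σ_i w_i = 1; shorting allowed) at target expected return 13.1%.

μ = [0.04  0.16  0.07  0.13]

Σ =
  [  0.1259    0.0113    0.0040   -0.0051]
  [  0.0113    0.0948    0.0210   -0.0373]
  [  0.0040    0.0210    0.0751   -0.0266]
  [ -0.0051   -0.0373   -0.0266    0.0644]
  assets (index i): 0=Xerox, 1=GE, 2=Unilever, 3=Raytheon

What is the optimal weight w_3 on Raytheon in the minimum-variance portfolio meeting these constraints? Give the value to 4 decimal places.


g=Σ⁻¹μ = [0.1717  3.0684  1.6566  4.4937]
h=Σ⁻¹𝟙 = [7.0161  19.2346  20.1546  35.5488]
a=μᵀg=1.197951  b=𝟙ᵀg=9.390356  c=𝟙ᵀh=81.954164  D=ac−b²=9.998270
λ₁=(c·0.131−b)/D = (81.954164·0.131−9.390356)/9.998270 = 0.134587
λ₂=(a−b·0.131)/D = (1.197951−9.390356·0.131)/9.998270 = -0.003219
w* = 0.134587·g + -0.003219·h:
  w_0 = 0.134587·0.1717 + -0.003219·7.0161 = 0.0005  (Xerox)
  w_1 = 0.134587·3.0684 + -0.003219·19.2346 = 0.3511  (GE)
  w_2 = 0.134587·1.6566 + -0.003219·20.1546 = 0.1581  (Unilever)
  w_3 = 0.134587·4.4937 + -0.003219·35.5488 = 0.4904  (Raytheon)
Σw_i=1.0000  μᵀw=0.1310
σ²=wᵀΣw=λ₁·μ_p+λ₂ = 0.134587·0.131 + -0.003219 = 0.014412 ≈ 0.0144

0.4904


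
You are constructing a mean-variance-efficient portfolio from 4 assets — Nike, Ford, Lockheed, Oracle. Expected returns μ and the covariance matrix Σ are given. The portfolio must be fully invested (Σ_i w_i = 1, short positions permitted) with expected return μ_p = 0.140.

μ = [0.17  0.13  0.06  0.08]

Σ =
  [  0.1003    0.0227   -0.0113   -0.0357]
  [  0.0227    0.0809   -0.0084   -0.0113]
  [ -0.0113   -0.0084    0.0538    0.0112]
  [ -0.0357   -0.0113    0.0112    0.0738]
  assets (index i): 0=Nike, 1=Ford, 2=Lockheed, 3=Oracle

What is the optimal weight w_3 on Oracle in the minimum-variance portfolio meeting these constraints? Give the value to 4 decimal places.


p=Σ⁻¹μ = [2.3179  1.4071  1.3608  2.2142]
q=Σ⁻¹𝟙 = [16.6537  12.6101  19.7791  20.5353]
a=μᵀp=0.835748  b=𝟙ᵀp=7.300006  c=𝟙ᵀq=69.578160  D=ac−b²=4.859713
λ₁=(c·0.140−b)/D = (69.578160·0.140−7.300006)/4.859713 = 0.502280
λ₂=(a−b·0.140)/D = (0.835748−7.300006·0.140)/4.859713 = -0.038326
w* = 0.502280·p + -0.038326·q:
  w_0 = 0.502280·2.3179 + -0.038326·16.6537 = 0.5260  (Nike)
  w_1 = 0.502280·1.4071 + -0.038326·12.6101 = 0.2235  (Ford)
  w_2 = 0.502280·1.3608 + -0.038326·19.7791 = -0.0745  (Lockheed)
  w_3 = 0.502280·2.2142 + -0.038326·20.5353 = 0.3251  (Oracle)
Σw_i=1.0000  μᵀw=0.1400
σ²=wᵀΣw=λ₁·μ_p+λ₂ = 0.502280·0.140 + -0.038326 = 0.031993 ≈ 0.0320

0.3251


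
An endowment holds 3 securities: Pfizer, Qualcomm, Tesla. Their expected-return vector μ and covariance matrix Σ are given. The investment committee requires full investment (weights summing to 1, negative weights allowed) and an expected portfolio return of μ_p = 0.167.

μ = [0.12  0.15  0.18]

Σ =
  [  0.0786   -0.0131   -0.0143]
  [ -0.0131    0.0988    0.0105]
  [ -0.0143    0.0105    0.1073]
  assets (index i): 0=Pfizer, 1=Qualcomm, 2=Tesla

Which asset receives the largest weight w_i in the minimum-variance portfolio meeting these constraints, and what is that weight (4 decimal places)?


x=Σ⁻¹μ = [2.1228  1.6081  1.8031]
y=Σ⁻¹𝟙 = [16.4852  11.1998  10.4207]
a=μᵀx=0.820496  b=𝟙ᵀx=5.533909  c=𝟙ᵀy=38.105622  D=ac−b²=0.641353
λ₁=(c·0.167−b)/D = (38.105622·0.167−5.533909)/0.641353 = 1.293718
λ₂=(a−b·0.167)/D = (0.820496−5.533909·0.167)/0.641353 = -0.161638
w* = 1.293718·x + -0.161638·y:
  w_0 = 1.293718·2.1228 + -0.161638·16.4852 = 0.0816  (Pfizer)
  w_1 = 1.293718·1.6081 + -0.161638·11.1998 = 0.2701  (Qualcomm)
  w_2 = 1.293718·1.8031 + -0.161638·10.4207 = 0.6483  (Tesla)
Σw_i=1.0000  μᵀw=0.1670
σ²=wᵀΣw=λ₁·μ_p+λ₂ = 1.293718·0.167 + -0.161638 = 0.054413 ≈ 0.0544

Tesla (0.6483)


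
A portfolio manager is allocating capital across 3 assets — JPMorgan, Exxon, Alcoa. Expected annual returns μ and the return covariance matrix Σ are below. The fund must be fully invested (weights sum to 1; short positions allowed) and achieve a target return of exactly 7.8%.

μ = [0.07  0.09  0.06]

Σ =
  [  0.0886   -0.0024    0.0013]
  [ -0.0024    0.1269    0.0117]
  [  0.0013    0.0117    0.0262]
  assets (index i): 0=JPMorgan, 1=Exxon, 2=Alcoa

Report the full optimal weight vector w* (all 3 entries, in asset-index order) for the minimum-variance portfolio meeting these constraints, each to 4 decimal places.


0.3310  0.4897  0.1793

x=Σ⁻¹μ = [0.7751  0.5385  2.0112]
y=Σ⁻¹𝟙 = [10.8966  4.8154  35.4769]
a=μᵀx=0.223391  b=𝟙ᵀx=3.324758  c=𝟙ᵀy=51.188851  D=ac−b²=0.381088
λ₁=(c·0.078−b)/D = (51.188851·0.078−3.324758)/0.381088 = 1.752805
λ₂=(a−b·0.078)/D = (0.223391−3.324758·0.078)/0.381088 = -0.094311
w* = 1.752805·x + -0.094311·y:
  w_0 = 1.752805·0.7751 + -0.094311·10.8966 = 0.3310  (JPMorgan)
  w_1 = 1.752805·0.5385 + -0.094311·4.8154 = 0.4897  (Exxon)
  w_2 = 1.752805·2.0112 + -0.094311·35.4769 = 0.1793  (Alcoa)
Σw_i=1.0000  μᵀw=0.0780
σ²=wᵀΣw=λ₁·μ_p+λ₂ = 1.752805·0.078 + -0.094311 = 0.042408 ≈ 0.0424


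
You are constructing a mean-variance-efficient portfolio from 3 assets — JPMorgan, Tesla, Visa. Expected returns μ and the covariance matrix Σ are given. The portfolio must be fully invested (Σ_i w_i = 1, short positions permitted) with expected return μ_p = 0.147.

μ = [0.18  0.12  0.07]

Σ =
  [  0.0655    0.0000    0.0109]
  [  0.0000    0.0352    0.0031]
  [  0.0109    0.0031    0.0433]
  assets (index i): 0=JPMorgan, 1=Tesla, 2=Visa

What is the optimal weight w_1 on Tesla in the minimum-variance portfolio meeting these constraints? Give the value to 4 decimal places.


g=Σ⁻¹μ = [2.6291  3.3461  0.7152]
h=Σ⁻¹𝟙 = [12.2569  26.8160  18.0894]
a=μᵀg=0.924831  b=𝟙ᵀg=6.690415  c=𝟙ᵀh=57.162259  D=ac−b²=8.103795
λ₁=(c·0.147−b)/D = (57.162259·0.147−6.690415)/8.103795 = 0.211313
λ₂=(a−b·0.147)/D = (0.924831−6.690415·0.147)/8.103795 = -0.007239
w* = 0.211313·g + -0.007239·h:
  w_0 = 0.211313·2.6291 + -0.007239·12.2569 = 0.4668  (JPMorgan)
  w_1 = 0.211313·3.3461 + -0.007239·26.8160 = 0.5130  (Tesla)
  w_2 = 0.211313·0.7152 + -0.007239·18.0894 = 0.0202  (Visa)
Σw_i=1.0000  μᵀw=0.1470
σ²=wᵀΣw=λ₁·μ_p+λ₂ = 0.211313·0.147 + -0.007239 = 0.023824 ≈ 0.0238

0.5130


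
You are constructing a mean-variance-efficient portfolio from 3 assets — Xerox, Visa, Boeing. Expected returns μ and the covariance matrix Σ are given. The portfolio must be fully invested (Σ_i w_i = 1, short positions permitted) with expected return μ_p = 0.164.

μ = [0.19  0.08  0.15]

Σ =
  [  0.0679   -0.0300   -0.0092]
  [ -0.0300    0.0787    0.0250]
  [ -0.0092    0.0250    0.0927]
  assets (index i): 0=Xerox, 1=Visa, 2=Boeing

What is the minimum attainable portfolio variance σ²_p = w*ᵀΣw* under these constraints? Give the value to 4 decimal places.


u=Σ⁻¹μ = [3.8966  2.0397  1.4547]
v=Σ⁻¹𝟙 = [24.4150  19.4862  7.9554]
a=μᵀu=1.121736  b=𝟙ᵀu=7.391043  c=𝟙ᵀv=51.856531  D=ac−b²=3.541837
λ₁=(c·0.164−b)/D = (51.856531·0.164−7.391043)/3.541837 = 0.314365
λ₂=(a−b·0.164)/D = (1.121736−7.391043·0.164)/3.541837 = -0.025522
w* = 0.314365·u + -0.025522·v:
  w_0 = 0.314365·3.8966 + -0.025522·24.4150 = 0.6018  (Xerox)
  w_1 = 0.314365·2.0397 + -0.025522·19.4862 = 0.1439  (Visa)
  w_2 = 0.314365·1.4547 + -0.025522·7.9554 = 0.2543  (Boeing)
Σw_i=1.0000  μᵀw=0.1640
σ²=wᵀΣw=λ₁·μ_p+λ₂ = 0.314365·0.164 + -0.025522 = 0.026034 ≈ 0.0260

0.0260


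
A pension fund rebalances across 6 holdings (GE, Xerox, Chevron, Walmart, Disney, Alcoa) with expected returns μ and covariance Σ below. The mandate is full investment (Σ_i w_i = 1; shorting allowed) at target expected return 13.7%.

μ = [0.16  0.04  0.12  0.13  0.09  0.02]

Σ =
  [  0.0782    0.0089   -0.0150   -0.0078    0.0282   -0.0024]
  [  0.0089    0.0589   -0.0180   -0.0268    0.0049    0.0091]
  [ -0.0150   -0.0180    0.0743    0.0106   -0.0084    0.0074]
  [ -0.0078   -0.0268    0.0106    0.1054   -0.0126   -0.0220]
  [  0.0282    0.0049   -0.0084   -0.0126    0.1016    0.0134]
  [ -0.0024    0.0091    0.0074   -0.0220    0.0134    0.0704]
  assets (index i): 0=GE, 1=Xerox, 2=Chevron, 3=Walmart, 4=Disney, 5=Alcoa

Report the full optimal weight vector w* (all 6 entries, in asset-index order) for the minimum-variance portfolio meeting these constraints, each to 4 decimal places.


0.4053  0.1012  0.3282  0.2019  0.0457  -0.0824

x=Σ⁻¹μ = [2.2792  1.7263  2.2694  1.7482  0.5288  0.3458]
y=Σ⁻¹𝟙 = [13.2335  26.8499  19.3376  19.0636  7.0209  13.7734]
a=μᵀx=0.987805  b=𝟙ᵀx=8.897479  c=𝟙ᵀy=99.278852  D=ac−b²=18.902976
λ₁=(c·0.137−b)/D = (99.278852·0.137−8.897479)/18.902976 = 0.248835
λ₂=(a−b·0.137)/D = (0.987805−8.897479·0.137)/18.902976 = -0.012228
w* = 0.248835·x + -0.012228·y:
  w_0 = 0.248835·2.2792 + -0.012228·13.2335 = 0.4053  (GE)
  w_1 = 0.248835·1.7263 + -0.012228·26.8499 = 0.1012  (Xerox)
  w_2 = 0.248835·2.2694 + -0.012228·19.3376 = 0.3282  (Chevron)
  w_3 = 0.248835·1.7482 + -0.012228·19.0636 = 0.2019  (Walmart)
  w_4 = 0.248835·0.5288 + -0.012228·7.0209 = 0.0457  (Disney)
  w_5 = 0.248835·0.3458 + -0.012228·13.7734 = -0.0824  (Alcoa)
Σw_i=1.0000  μᵀw=0.1370
σ²=wᵀΣw=λ₁·μ_p+λ₂ = 0.248835·0.137 + -0.012228 = 0.021862 ≈ 0.0219


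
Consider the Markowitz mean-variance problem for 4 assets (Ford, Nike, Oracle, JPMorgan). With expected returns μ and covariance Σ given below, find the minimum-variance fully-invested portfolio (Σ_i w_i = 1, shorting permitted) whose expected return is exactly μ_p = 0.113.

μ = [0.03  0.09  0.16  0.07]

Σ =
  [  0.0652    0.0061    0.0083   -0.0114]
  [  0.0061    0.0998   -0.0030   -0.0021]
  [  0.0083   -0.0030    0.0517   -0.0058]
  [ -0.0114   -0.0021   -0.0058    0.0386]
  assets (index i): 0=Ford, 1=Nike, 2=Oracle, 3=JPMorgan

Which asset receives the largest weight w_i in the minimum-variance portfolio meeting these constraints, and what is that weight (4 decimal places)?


x=Σ⁻¹μ = [0.3685  1.0330  3.3744  2.4855]
y=Σ⁻¹𝟙 = [17.7997  10.2971  20.9951  34.8786]
a=μᵀx=0.817919  b=𝟙ᵀx=7.261457  c=𝟙ᵀy=83.970584  D=ac−b²=15.952345
λ₁=(c·0.113−b)/D = (83.970584·0.113−7.261457)/15.952345 = 0.139617
λ₂=(a−b·0.113)/D = (0.817919−7.261457·0.113)/15.952345 = -0.000165
w* = 0.139617·x + -0.000165·y:
  w_0 = 0.139617·0.3685 + -0.000165·17.7997 = 0.0485  (Ford)
  w_1 = 0.139617·1.0330 + -0.000165·10.2971 = 0.1425  (Nike)
  w_2 = 0.139617·3.3744 + -0.000165·20.9951 = 0.4677  (Oracle)
  w_3 = 0.139617·2.4855 + -0.000165·34.8786 = 0.3413  (JPMorgan)
Σw_i=1.0000  μᵀw=0.1130
σ²=wᵀΣw=λ₁·μ_p+λ₂ = 0.139617·0.113 + -0.000165 = 0.015612 ≈ 0.0156

Oracle (0.4677)
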